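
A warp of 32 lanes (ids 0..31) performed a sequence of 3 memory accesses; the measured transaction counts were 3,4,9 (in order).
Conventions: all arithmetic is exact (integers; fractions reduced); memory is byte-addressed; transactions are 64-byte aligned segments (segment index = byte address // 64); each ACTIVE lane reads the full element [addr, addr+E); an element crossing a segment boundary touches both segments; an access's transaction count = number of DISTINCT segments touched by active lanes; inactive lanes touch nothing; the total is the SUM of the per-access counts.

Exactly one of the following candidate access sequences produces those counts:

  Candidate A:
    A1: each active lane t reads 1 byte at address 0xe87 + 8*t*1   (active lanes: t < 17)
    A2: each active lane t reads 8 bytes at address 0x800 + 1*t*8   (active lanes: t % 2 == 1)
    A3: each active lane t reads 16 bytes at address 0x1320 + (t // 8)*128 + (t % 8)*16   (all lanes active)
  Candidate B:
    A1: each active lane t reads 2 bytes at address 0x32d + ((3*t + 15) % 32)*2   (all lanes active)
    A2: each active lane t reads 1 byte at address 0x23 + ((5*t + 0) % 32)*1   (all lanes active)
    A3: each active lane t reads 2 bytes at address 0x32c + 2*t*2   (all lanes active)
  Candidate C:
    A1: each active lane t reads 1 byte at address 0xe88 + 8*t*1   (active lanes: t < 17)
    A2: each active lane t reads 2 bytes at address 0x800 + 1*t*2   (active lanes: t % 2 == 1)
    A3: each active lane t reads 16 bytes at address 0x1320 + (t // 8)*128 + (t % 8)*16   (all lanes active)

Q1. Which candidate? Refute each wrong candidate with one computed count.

B: A1 gives 2 transactions, not 3
C: A2 gives 1 transaction, not 4
A: all counts match (3,4,9)

Answer: A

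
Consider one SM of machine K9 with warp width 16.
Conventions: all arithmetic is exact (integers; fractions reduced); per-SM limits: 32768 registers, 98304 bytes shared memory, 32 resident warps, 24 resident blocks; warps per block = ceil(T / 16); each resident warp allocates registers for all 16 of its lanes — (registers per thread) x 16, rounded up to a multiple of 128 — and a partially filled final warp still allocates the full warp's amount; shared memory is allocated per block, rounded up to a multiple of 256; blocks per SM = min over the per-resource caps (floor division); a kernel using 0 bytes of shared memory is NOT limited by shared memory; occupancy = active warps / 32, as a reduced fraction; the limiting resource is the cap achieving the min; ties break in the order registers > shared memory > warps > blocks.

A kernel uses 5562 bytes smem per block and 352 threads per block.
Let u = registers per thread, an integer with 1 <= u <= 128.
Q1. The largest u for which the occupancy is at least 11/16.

Answer: u = 88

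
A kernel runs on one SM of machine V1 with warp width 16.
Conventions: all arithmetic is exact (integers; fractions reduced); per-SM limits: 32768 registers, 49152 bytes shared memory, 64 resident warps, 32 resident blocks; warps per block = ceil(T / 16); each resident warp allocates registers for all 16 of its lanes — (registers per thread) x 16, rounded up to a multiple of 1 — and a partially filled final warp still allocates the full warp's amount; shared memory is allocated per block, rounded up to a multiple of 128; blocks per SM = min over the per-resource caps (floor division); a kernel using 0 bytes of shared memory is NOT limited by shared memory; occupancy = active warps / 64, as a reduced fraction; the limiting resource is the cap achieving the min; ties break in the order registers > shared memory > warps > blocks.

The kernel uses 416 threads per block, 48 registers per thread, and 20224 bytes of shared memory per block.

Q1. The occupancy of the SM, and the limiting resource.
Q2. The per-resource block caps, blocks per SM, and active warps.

Answer: occupancy 13/32, limited by registers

registers: 1 block
shared memory: 2 blocks
warps: 2 blocks
blocks: 32 blocks

Answer: 1 block, 26 active warps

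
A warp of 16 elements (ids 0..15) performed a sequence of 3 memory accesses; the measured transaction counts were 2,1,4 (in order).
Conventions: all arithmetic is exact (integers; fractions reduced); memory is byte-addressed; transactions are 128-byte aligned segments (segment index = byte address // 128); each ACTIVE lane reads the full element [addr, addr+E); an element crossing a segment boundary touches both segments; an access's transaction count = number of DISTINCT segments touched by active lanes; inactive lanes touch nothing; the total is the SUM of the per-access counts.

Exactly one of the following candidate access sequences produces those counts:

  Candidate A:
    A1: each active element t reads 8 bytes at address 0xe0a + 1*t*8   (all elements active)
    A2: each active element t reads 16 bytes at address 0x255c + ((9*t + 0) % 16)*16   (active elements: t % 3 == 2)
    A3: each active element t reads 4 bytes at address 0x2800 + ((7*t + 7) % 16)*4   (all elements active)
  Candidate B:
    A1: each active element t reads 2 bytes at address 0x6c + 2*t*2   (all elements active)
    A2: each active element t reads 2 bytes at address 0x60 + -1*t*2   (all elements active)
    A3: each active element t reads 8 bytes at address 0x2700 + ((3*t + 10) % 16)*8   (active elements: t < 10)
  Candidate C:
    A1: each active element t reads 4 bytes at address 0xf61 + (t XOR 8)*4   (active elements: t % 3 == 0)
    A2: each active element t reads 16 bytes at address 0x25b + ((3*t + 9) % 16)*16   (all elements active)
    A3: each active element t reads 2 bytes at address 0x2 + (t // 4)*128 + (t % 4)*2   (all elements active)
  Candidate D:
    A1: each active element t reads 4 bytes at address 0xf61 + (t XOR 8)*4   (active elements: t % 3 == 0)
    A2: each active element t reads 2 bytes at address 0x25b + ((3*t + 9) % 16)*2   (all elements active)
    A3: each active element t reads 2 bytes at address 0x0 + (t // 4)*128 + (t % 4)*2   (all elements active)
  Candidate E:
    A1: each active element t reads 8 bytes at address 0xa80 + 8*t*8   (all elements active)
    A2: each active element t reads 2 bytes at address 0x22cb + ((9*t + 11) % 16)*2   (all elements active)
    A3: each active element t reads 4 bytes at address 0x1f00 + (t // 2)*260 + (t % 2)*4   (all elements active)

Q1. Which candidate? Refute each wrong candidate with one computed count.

A: A2 gives 3 transactions, not 1
B: A3 gives 1 transaction, not 4
C: A2 gives 3 transactions, not 1
E: A1 gives 8 transactions, not 2
D: all counts match (2,1,4)

Answer: D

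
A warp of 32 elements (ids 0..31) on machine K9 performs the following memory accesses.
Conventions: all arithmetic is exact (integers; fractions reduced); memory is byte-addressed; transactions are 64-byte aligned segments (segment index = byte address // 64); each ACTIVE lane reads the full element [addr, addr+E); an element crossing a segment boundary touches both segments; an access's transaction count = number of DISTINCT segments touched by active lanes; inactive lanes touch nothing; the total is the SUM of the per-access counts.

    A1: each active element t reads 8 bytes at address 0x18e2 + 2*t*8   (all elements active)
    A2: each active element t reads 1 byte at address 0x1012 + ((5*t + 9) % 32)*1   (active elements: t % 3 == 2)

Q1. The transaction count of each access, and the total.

A1: 9 transactions
A2: 1 transaction

Answer: 9,1; total 10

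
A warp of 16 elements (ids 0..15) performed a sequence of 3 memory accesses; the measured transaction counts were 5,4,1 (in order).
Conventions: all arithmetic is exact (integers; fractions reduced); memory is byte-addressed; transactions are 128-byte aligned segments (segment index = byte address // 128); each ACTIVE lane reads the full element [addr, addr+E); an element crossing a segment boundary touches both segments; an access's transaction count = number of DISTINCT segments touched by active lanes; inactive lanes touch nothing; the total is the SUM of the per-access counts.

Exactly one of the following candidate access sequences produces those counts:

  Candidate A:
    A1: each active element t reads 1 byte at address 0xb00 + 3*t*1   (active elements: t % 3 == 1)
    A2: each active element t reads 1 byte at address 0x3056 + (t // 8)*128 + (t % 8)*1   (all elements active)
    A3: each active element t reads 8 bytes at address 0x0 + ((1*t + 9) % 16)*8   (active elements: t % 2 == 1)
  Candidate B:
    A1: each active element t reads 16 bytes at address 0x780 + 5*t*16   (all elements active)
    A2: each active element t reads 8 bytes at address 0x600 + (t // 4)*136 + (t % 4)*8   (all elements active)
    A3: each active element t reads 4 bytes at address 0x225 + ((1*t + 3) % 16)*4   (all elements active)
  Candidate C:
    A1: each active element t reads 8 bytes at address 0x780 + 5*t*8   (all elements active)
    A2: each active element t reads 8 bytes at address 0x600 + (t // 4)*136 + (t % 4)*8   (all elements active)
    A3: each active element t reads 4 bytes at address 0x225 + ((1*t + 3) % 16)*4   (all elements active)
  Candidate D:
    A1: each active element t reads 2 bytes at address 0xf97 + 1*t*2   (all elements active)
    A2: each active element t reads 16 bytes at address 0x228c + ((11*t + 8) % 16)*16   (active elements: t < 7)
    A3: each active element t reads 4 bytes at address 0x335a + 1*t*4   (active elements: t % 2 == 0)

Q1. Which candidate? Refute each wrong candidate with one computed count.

A: A1 gives 1 transaction, not 5
B: A1 gives 10 transactions, not 5
D: A1 gives 1 transaction, not 5
C: all counts match (5,4,1)

Answer: C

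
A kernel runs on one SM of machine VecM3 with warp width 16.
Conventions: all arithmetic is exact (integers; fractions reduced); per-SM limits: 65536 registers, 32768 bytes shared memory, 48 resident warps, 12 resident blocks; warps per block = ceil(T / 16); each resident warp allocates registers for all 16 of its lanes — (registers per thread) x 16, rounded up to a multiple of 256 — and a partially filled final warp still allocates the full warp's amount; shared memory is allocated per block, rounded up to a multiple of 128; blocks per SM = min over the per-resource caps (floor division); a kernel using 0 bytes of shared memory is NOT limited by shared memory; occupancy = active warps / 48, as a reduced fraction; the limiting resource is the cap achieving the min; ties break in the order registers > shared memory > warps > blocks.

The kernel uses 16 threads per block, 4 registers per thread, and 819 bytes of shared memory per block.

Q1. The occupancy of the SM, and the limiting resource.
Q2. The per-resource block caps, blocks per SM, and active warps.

Answer: occupancy 1/4, limited by blocks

registers: 256 blocks
shared memory: 36 blocks
warps: 48 blocks
blocks: 12 blocks

Answer: 12 blocks, 12 active warps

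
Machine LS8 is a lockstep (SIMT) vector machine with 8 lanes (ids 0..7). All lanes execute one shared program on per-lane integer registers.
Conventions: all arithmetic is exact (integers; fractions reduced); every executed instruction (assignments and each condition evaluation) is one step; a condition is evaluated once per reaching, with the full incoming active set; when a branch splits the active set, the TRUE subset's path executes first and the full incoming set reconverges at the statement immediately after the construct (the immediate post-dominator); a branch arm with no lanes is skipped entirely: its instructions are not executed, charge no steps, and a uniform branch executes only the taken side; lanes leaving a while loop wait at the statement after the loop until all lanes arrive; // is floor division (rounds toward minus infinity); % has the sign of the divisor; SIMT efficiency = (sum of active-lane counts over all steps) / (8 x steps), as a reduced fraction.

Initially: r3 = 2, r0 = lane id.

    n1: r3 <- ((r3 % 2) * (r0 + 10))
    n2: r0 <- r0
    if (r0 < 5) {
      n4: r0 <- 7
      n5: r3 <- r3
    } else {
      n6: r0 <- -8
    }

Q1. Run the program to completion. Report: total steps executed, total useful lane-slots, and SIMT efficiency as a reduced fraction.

Answer: 6 steps, 37 useful, 37/48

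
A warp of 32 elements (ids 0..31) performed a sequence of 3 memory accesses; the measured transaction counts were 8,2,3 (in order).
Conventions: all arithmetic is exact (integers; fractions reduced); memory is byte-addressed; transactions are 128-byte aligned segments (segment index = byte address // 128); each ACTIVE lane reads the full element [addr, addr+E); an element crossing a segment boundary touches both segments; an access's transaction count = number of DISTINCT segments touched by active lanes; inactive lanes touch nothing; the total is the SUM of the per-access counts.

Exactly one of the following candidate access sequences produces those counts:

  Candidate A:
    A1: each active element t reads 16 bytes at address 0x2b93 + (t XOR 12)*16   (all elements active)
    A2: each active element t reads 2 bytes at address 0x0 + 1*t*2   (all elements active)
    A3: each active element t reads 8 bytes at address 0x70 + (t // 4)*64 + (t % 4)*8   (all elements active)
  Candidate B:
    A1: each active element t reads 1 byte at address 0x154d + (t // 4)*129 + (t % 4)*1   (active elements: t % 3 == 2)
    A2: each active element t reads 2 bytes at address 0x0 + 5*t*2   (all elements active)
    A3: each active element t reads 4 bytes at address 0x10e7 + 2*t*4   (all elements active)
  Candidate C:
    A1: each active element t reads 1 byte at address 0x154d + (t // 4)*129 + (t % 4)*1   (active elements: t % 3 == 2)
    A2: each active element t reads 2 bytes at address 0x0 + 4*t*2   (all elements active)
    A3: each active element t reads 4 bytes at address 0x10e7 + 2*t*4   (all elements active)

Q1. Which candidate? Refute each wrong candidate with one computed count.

A: A1 gives 5 transactions, not 8
B: A2 gives 3 transactions, not 2
C: all counts match (8,2,3)

Answer: C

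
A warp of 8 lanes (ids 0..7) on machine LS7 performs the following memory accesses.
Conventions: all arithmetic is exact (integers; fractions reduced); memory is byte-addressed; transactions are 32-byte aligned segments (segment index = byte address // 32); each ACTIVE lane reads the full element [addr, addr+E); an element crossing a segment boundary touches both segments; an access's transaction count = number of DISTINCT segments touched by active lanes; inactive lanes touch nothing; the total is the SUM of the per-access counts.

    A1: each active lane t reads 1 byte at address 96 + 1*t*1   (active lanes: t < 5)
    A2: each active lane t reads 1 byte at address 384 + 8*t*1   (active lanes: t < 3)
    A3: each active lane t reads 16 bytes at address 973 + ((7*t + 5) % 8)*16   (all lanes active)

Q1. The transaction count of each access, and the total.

A1: 1 transaction
A2: 1 transaction
A3: 5 transactions

Answer: 1,1,5; total 7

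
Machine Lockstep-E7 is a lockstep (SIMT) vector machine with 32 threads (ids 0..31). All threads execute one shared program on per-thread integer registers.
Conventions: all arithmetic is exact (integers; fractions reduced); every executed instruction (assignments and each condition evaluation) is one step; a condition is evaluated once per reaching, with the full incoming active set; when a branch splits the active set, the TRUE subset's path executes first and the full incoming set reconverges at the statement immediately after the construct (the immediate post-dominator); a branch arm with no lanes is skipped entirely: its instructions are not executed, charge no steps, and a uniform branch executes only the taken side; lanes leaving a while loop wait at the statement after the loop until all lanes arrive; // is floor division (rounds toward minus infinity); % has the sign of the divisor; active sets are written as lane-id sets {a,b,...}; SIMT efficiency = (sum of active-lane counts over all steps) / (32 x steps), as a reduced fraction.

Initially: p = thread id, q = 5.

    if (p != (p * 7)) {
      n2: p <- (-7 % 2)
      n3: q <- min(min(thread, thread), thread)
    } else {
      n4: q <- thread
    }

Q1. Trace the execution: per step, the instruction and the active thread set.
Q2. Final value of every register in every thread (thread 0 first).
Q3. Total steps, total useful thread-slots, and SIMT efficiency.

step 0: eval (p != (p * 7))          {0,1,2,3,4,5,6,7,8,9,10,11,12,13,14,15,16,17,18,19,20,21,22,23,24,25,26,27,28,29,30,31}
step 1: p <- (-7 % 2)                {1,2,3,4,5,6,7,8,9,10,11,12,13,14,15,16,17,18,19,20,21,22,23,24,25,26,27,28,29,30,31}
step 2: q <- min(min(thread, thread), thread) {1,2,3,4,5,6,7,8,9,10,11,12,13,14,15,16,17,18,19,20,21,22,23,24,25,26,27,28,29,30,31}
step 3: q <- thread                  {0}

Answer: 4 steps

p: 0,1,1,1,1,1,1,1,1,1,1,1,1,1,1,1,1,1,1,1,1,1,1,1,1,1,1,1,1,1,1,1
q: 0,1,2,3,4,5,6,7,8,9,10,11,12,13,14,15,16,17,18,19,20,21,22,23,24,25,26,27,28,29,30,31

steps = 4; useful = 95; efficiency = 95/128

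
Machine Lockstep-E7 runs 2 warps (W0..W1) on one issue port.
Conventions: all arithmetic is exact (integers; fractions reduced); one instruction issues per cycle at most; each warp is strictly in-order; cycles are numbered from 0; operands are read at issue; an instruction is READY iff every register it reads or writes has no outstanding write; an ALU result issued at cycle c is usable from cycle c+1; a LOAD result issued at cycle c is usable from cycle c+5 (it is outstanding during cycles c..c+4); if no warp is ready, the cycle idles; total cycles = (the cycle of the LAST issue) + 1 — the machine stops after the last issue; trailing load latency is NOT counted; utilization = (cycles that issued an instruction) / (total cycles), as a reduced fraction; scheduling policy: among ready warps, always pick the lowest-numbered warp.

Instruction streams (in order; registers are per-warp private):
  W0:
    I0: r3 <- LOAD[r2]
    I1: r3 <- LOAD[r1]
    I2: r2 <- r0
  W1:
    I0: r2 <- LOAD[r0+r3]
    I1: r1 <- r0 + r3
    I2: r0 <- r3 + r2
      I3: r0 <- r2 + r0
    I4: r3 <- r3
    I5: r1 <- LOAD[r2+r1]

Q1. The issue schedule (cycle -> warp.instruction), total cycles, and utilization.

cycle 0: W0.I0
cycle 1: W1.I0
cycle 2: W1.I1
cycle 3: idle
cycle 4: idle
cycle 5: W0.I1
cycle 6: W0.I2
cycle 7: W1.I2
cycle 8: W1.I3
cycle 9: W1.I4
cycle 10: W1.I5

Answer: 11 cycles, utilization 9/11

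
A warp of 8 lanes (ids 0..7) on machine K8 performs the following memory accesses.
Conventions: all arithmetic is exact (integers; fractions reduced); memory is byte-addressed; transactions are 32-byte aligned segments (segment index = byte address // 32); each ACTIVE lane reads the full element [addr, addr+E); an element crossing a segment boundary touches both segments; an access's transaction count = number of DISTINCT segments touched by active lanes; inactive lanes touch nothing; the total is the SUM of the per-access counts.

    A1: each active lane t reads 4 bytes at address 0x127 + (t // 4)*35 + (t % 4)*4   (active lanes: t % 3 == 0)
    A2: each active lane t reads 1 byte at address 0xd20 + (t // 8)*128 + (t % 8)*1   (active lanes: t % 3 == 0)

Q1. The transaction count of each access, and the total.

A1: 2 transactions
A2: 1 transaction

Answer: 2,1; total 3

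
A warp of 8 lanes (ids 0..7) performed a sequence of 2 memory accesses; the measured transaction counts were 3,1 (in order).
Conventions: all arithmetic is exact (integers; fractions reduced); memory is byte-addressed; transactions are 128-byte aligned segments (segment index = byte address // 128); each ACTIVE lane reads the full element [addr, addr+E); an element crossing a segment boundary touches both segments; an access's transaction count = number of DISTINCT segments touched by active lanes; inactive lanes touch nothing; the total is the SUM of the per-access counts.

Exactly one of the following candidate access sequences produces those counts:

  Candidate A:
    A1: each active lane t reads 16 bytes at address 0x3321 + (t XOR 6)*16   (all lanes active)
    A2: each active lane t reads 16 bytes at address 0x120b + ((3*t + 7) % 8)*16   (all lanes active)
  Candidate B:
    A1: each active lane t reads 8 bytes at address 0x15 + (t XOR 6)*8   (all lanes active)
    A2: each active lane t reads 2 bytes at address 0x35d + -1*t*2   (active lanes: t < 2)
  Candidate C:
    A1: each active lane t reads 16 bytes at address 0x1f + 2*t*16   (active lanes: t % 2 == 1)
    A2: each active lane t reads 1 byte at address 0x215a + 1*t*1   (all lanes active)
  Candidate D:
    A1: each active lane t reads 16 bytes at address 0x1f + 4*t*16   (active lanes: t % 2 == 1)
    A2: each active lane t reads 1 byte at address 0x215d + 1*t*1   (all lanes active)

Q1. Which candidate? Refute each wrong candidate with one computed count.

A: A1 gives 2 transactions, not 3
B: A1 gives 1 transaction, not 3
D: A1 gives 4 transactions, not 3
C: all counts match (3,1)

Answer: C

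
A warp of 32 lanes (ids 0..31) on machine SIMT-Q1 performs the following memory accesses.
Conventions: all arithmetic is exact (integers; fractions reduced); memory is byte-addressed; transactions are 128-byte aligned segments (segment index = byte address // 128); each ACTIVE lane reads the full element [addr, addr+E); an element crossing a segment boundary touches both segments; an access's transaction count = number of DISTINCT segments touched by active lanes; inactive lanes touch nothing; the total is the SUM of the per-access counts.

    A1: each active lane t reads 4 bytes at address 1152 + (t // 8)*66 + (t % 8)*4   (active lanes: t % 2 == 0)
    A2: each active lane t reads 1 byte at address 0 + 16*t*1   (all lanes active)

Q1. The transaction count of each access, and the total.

A1: 2 transactions
A2: 4 transactions

Answer: 2,4; total 6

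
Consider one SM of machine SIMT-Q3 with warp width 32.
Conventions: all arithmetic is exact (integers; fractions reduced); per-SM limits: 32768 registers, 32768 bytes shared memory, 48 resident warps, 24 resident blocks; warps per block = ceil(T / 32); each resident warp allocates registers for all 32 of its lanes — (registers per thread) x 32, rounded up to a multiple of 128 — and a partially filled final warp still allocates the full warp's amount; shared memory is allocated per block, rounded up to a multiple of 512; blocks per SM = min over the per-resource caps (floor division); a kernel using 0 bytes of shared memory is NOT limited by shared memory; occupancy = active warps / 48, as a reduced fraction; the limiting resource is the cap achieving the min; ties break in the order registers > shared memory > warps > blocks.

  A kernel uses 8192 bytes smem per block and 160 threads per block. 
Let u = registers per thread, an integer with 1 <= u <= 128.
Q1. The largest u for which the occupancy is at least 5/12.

Answer: u = 48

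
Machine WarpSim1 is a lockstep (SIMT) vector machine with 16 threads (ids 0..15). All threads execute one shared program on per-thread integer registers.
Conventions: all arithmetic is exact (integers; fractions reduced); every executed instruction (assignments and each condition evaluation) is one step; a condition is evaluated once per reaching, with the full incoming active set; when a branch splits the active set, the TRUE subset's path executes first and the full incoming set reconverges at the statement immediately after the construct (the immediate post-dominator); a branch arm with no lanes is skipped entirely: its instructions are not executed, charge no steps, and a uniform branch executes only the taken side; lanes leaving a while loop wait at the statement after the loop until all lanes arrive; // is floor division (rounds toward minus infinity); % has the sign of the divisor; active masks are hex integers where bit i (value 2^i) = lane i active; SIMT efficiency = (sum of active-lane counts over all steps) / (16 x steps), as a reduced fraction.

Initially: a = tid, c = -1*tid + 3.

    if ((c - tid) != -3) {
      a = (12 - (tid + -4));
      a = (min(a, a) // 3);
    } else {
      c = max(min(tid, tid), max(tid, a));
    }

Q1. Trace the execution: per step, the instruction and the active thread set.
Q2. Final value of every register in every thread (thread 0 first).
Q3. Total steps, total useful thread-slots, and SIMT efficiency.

step 0: eval ((c - tid) != -3)       0xffff
step 1: a <- (12 - (tid + -4))       0xfff7
step 2: a <- (min(a, a) // 3)        0xfff7
step 3: c <- max(min(tid, tid), max(tid, a)) 0x0008

Answer: 4 steps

a: 5,5,4,3,4,3,3,3,2,2,2,1,1,1,0,0
c: 3,2,1,3,-1,-2,-3,-4,-5,-6,-7,-8,-9,-10,-11,-12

steps = 4; useful = 47; efficiency = 47/64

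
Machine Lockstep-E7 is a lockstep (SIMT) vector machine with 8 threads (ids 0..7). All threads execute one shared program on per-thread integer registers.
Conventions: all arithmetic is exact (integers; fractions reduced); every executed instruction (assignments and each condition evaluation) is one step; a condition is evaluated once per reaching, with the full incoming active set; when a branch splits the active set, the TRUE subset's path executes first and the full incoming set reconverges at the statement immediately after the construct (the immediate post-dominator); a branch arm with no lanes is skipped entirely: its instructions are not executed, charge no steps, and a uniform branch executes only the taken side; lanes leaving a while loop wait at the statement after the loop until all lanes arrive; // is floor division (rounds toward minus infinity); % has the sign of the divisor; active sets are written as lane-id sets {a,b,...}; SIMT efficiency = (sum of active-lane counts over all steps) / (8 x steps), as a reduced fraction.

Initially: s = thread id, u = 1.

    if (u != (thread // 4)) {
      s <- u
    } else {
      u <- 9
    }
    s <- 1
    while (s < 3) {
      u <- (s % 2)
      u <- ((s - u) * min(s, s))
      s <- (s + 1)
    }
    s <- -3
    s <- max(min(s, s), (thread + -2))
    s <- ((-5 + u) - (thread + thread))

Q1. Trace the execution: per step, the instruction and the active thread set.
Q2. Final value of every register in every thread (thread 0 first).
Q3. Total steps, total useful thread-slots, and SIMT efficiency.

step 0: eval (u != (thread // 4))    {0,1,2,3,4,5,6,7}
step 1: s <- u                       {0,1,2,3}
step 2: u <- 9                       {4,5,6,7}
step 3: s <- 1                       {0,1,2,3,4,5,6,7}
step 4: eval (s < 3)                 {0,1,2,3,4,5,6,7}
step 5: u <- (s % 2)                 {0,1,2,3,4,5,6,7}
step 6: u <- ((s - u) * min(s, s))   {0,1,2,3,4,5,6,7}
step 7: s <- (s + 1)                 {0,1,2,3,4,5,6,7}
step 8: eval (s < 3)                 {0,1,2,3,4,5,6,7}
step 9: u <- (s % 2)                 {0,1,2,3,4,5,6,7}
step 10: u <- ((s - u) * min(s, s))   {0,1,2,3,4,5,6,7}
step 11: s <- (s + 1)                 {0,1,2,3,4,5,6,7}
step 12: eval (s < 3)                 {0,1,2,3,4,5,6,7}
step 13: s <- -3                      {0,1,2,3,4,5,6,7}
step 14: s <- max(min(s, s), (thread + -2)) {0,1,2,3,4,5,6,7}
step 15: s <- ((-5 + u) - (thread + thread)) {0,1,2,3,4,5,6,7}

Answer: 16 steps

s: -1,-3,-5,-7,-9,-11,-13,-15
u: 4,4,4,4,4,4,4,4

steps = 16; useful = 120; efficiency = 120/128 = 15/16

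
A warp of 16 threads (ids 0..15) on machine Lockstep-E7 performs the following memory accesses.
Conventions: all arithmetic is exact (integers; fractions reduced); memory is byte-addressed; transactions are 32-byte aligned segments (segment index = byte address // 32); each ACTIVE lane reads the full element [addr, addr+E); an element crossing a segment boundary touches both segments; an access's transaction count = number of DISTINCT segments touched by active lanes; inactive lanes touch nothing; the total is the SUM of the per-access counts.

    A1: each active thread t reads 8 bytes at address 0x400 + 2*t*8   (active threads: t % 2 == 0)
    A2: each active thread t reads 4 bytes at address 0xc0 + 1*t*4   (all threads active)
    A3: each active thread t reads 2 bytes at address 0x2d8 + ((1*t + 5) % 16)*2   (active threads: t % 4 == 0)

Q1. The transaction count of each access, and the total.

A1: 8 transactions
A2: 2 transactions
A3: 2 transactions

Answer: 8,2,2; total 12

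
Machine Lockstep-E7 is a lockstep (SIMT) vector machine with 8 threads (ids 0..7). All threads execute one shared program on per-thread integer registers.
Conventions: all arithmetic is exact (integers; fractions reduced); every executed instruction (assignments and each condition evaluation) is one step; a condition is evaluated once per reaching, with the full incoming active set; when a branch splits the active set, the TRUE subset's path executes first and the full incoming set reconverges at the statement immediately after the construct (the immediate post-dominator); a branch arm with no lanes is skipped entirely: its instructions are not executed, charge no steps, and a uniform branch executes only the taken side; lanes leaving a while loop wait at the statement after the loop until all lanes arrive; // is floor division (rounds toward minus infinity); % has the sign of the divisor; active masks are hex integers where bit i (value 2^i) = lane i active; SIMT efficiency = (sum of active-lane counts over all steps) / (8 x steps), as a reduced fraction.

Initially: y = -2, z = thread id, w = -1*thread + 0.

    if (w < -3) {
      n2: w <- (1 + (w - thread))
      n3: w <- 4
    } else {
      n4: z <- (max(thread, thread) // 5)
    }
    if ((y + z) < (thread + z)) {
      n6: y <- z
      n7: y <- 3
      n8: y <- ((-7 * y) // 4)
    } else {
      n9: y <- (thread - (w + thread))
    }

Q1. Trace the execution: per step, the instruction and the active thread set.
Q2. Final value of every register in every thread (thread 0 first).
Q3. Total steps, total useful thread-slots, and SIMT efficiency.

step 0: eval (w < -3)                0xff
step 1: w <- (1 + (w - thread))      0xf0
step 2: w <- 4                       0xf0
step 3: z <- (max(thread, thread) // 5) 0x0f
step 4: eval ((y + z) < (thread + z)) 0xff
step 5: y <- z                       0xff
step 6: y <- 3                       0xff
step 7: y <- ((-7 * y) // 4)         0xff

Answer: 8 steps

y: -6,-6,-6,-6,-6,-6,-6,-6
z: 0,0,0,0,4,5,6,7
w: 0,-1,-2,-3,4,4,4,4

steps = 8; useful = 52; efficiency = 52/64 = 13/16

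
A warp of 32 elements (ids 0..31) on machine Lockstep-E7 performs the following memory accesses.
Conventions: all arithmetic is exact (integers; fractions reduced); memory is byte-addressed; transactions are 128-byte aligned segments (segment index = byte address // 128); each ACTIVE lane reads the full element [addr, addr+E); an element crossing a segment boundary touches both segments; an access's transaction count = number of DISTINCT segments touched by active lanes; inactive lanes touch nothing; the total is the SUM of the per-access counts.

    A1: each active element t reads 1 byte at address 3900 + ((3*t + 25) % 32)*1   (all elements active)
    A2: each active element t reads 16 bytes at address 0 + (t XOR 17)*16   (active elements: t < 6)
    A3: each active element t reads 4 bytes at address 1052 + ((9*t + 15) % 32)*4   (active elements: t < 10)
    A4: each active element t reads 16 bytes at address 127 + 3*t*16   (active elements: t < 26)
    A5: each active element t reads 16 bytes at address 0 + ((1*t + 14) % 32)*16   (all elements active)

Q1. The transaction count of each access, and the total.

A1: 1 transaction
A2: 1 transaction
A3: 2 transactions
A4: 11 transactions
A5: 4 transactions

Answer: 1,1,2,11,4; total 19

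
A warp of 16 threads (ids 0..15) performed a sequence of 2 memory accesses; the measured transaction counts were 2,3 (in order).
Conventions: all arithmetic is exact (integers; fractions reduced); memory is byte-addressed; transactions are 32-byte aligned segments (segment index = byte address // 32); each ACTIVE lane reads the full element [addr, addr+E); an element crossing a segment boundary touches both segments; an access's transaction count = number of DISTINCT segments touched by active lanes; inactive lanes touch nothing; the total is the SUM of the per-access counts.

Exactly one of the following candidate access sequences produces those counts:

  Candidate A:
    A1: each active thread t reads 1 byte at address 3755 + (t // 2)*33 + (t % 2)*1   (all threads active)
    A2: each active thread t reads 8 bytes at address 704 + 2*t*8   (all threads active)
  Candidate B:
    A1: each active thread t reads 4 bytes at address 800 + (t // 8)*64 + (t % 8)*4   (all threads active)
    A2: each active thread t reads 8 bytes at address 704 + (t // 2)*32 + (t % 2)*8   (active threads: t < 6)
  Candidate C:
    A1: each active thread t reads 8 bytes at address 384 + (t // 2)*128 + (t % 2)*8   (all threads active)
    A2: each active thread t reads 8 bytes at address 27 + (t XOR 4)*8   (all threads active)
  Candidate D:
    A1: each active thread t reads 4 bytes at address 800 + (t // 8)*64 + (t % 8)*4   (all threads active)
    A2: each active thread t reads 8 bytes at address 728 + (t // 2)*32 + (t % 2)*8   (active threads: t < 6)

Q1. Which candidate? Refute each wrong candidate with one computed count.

A: A1 gives 8 transactions, not 2
C: A1 gives 8 transactions, not 2
D: A2 gives 4 transactions, not 3
B: all counts match (2,3)

Answer: B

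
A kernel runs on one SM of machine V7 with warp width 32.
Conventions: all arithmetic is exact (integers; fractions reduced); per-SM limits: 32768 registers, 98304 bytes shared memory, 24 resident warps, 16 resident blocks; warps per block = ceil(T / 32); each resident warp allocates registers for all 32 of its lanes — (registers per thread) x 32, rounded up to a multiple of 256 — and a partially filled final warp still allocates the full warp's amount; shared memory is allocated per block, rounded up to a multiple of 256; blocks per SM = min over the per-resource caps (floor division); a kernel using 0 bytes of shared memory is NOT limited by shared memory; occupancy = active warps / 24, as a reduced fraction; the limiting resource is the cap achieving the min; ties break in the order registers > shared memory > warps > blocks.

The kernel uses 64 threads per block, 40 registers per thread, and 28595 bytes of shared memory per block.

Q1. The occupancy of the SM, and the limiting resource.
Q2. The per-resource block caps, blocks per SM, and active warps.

Answer: occupancy 1/4, limited by shared memory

registers: 12 blocks
shared memory: 3 blocks
warps: 12 blocks
blocks: 16 blocks

Answer: 3 blocks, 6 active warps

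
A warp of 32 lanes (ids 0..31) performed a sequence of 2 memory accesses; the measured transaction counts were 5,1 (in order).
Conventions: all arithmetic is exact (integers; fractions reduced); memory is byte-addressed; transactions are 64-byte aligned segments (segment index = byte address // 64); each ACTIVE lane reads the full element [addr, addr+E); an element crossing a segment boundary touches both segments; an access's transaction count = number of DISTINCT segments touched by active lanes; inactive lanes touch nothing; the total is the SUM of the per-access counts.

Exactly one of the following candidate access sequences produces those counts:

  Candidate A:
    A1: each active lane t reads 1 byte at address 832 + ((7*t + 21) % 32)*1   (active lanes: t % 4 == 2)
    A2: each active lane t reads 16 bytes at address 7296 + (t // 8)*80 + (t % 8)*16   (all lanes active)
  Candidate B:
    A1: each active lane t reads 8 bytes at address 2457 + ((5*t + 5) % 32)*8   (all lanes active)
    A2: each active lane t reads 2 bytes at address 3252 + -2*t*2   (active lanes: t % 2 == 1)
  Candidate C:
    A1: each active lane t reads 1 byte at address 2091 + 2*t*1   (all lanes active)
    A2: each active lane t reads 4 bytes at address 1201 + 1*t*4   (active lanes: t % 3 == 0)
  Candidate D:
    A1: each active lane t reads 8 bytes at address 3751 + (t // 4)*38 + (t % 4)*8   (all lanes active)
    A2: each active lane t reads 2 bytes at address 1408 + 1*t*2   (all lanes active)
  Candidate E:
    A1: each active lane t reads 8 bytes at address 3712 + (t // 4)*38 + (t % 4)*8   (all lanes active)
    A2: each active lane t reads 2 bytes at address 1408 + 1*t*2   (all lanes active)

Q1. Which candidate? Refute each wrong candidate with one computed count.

A: A1 gives 1 transaction, not 5
B: A2 gives 3 transactions, not 1
C: A1 gives 2 transactions, not 5
D: A1 gives 6 transactions, not 5
E: all counts match (5,1)

Answer: E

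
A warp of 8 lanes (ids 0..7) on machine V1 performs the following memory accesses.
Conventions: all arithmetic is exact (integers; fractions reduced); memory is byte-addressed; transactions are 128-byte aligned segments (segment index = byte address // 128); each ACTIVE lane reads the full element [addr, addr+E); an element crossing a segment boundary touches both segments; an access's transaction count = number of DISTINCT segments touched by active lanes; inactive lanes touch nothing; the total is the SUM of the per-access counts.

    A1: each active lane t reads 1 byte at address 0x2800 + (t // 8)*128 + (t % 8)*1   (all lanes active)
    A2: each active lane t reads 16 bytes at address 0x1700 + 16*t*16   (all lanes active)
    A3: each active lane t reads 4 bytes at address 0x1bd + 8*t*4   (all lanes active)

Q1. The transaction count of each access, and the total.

A1: 1 transaction
A2: 8 transactions
A3: 3 transactions

Answer: 1,8,3; total 12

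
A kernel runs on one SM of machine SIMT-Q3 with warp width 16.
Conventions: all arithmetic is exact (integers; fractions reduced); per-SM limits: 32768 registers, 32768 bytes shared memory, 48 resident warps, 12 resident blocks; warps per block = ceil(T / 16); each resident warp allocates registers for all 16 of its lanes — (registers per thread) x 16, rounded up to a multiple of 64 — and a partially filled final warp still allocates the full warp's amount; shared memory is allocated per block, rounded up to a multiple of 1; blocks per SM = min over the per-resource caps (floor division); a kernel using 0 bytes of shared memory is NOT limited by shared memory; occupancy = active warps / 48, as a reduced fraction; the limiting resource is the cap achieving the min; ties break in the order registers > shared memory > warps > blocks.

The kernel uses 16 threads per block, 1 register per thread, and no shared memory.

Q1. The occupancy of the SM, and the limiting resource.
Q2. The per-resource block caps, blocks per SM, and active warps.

Answer: occupancy 1/4, limited by blocks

registers: 512 blocks
shared memory: no limit (kernel uses none)
warps: 48 blocks
blocks: 12 blocks

Answer: 12 blocks, 12 active warps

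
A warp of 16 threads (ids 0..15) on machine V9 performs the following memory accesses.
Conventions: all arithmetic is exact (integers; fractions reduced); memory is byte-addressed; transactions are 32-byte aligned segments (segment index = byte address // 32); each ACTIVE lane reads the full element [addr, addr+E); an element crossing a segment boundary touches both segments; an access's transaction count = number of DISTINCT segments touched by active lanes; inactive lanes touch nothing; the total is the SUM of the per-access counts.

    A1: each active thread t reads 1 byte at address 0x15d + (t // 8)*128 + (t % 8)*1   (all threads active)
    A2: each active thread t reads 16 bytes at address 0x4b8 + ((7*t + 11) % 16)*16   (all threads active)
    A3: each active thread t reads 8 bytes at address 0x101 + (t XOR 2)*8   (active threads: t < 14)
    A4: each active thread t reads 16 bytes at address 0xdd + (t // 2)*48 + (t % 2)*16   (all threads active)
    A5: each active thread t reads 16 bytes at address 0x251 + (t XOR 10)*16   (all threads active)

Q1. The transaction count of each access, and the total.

A1: 4 transactions
A2: 9 transactions
A3: 5 transactions
A4: 13 transactions
A5: 9 transactions

Answer: 4,9,5,13,9; total 40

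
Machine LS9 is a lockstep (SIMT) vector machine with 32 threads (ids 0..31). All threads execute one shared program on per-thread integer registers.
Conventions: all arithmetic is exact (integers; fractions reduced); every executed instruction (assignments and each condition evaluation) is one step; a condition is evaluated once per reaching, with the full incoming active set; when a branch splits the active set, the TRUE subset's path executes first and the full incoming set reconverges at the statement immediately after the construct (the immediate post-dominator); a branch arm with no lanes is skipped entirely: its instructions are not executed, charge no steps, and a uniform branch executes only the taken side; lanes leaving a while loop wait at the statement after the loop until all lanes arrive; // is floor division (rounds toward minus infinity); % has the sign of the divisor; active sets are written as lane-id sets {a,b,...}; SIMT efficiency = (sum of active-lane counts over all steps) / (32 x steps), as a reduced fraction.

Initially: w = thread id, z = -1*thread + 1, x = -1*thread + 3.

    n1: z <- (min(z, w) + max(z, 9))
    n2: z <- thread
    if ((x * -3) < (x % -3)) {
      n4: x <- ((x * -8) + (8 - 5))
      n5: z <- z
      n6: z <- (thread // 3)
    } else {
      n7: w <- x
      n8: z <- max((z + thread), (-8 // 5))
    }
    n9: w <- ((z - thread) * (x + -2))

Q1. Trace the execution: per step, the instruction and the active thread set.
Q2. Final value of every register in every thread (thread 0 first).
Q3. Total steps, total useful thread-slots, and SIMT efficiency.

step 0: z <- (min(z, w) + max(z, 9)) {0,1,2,3,4,5,6,7,8,9,10,11,12,13,14,15,16,17,18,19,20,21,22,23,24,25,26,27,28,29,30,31}
step 1: z <- thread                  {0,1,2,3,4,5,6,7,8,9,10,11,12,13,14,15,16,17,18,19,20,21,22,23,24,25,26,27,28,29,30,31}
step 2: eval ((x * -3) < (x % -3))   {0,1,2,3,4,5,6,7,8,9,10,11,12,13,14,15,16,17,18,19,20,21,22,23,24,25,26,27,28,29,30,31}
step 3: x <- ((x * -8) + (8 - 5))    {0,1,2}
step 4: z <- z                       {0,1,2}
step 5: z <- (thread // 3)           {0,1,2}
step 6: w <- x                       {3,4,5,6,7,8,9,10,11,12,13,14,15,16,17,18,19,20,21,22,23,24,25,26,27,28,29,30,31}
step 7: z <- max((z + thread), (-8 // 5)) {3,4,5,6,7,8,9,10,11,12,13,14,15,16,17,18,19,20,21,22,23,24,25,26,27,28,29,30,31}
step 8: w <- ((z - thread) * (x + -2)) {0,1,2,3,4,5,6,7,8,9,10,11,12,13,14,15,16,17,18,19,20,21,22,23,24,25,26,27,28,29,30,31}

Answer: 9 steps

w: 0,15,14,-6,-12,-20,-30,-42,-56,-72,-90,-110,-132,-156,-182,-210,-240,-272,-306,-342,-380,-420,-462,-506,-552,-600,-650,-702,-756,-812,-870,-930
z: 0,0,0,6,8,10,12,14,16,18,20,22,24,26,28,30,32,34,36,38,40,42,44,46,48,50,52,54,56,58,60,62
x: -21,-13,-5,0,-1,-2,-3,-4,-5,-6,-7,-8,-9,-10,-11,-12,-13,-14,-15,-16,-17,-18,-19,-20,-21,-22,-23,-24,-25,-26,-27,-28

steps = 9; useful = 195; efficiency = 195/288 = 65/96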